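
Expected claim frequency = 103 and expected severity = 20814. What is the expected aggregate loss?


E[S] = E[N] * E[X]
= 103 * 20814
= 2.1438e+06


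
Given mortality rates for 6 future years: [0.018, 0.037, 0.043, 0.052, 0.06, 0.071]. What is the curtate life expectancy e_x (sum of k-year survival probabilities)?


e_x = sum_{k=1}^{n} k_p_x
k_p_x values:
  1_p_x = 0.982
  2_p_x = 0.945666
  3_p_x = 0.905002
  4_p_x = 0.857942
  5_p_x = 0.806466
  6_p_x = 0.749207
e_x = 5.2463


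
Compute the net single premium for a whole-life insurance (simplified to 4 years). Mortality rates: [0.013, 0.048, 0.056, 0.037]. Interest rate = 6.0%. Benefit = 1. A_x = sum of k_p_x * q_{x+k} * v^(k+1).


v = 0.943396
Year 0: k_p_x=1.0, q=0.013, term=0.012264
Year 1: k_p_x=0.987, q=0.048, term=0.042164
Year 2: k_p_x=0.939624, q=0.056, term=0.04418
Year 3: k_p_x=0.887005, q=0.037, term=0.025996
A_x = 0.1246


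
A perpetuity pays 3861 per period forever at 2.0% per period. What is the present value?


PV = PMT / i
= 3861 / 0.02
= 193050.0


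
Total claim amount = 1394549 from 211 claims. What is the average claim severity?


severity = total / number
= 1394549 / 211
= 6609.237


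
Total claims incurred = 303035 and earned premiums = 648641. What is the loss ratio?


Loss ratio = claims / premiums
= 303035 / 648641
= 0.4672


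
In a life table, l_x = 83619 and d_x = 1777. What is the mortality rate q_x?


q_x = d_x / l_x
= 1777 / 83619
= 0.0213


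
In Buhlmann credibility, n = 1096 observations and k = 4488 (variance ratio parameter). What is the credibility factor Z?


Z = n / (n + k)
= 1096 / (1096 + 4488)
= 1096 / 5584
= 0.1963


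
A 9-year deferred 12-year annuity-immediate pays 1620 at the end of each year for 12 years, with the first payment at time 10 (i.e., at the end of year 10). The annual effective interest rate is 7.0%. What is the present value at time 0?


PV at time 9 of the 12-year annuity-immediate:
a_n = 1620 * (1-(1+0.07)^(-12))/0.07 = 12867.1518
Discount back 9 years to time 0:
PV = 12867.1518 * (1+0.07)^(-9)
= 12867.1518 * 0.543934
= 6998.878


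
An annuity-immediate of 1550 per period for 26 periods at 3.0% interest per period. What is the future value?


FV = PMT * ((1+i)^n - 1) / i
= 1550 * ((1.03)^26 - 1) / 0.03
= 1550 * (2.156591 - 1) / 0.03
= 59757.2155


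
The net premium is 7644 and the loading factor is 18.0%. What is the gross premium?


Gross = net * (1 + loading)
= 7644 * (1 + 0.18)
= 7644 * 1.18
= 9019.92


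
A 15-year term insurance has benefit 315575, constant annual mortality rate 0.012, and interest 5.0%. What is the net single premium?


NSP = benefit * sum_{k=0}^{n-1} k_p_x * q * v^(k+1)
With constant q=0.012, v=0.952381
Sum = 0.115869
NSP = 315575 * 0.115869
= 36565.4472


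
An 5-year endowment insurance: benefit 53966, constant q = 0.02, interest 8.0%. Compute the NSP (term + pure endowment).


Term component = 4153.2956
Pure endowment = 5_p_x * v^5 * benefit = 0.903921 * 0.680583 * 53966 = 33199.5219
NSP = 37352.8176


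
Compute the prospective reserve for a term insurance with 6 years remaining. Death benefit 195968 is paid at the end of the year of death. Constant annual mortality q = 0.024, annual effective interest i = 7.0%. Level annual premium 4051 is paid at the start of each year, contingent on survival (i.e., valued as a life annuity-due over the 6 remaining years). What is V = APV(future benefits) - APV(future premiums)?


v = 1/(1+i) = 0.934579
APV(future benefits) per unit = sum_{k=0}^{5} k_p_x * q * v^(k+1) = 0.108264
APV(future benefits) = 195968 * 0.108264 = 21216.3199
Life annuity-due factor ä_{x:6} = sum_{k=0}^{5} k_p_x * v^k = 4.826779
APV(future premiums) = 4051 * 4.826779 = 19553.2824
V = 21216.3199 - 19553.2824
= 1663.0374


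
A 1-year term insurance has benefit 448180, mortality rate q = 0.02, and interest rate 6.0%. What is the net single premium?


NSP = benefit * q * v
v = 1/(1+i) = 0.943396
NSP = 448180 * 0.02 * 0.943396
= 8456.2264


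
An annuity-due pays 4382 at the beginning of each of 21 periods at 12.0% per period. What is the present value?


PV_due = PMT * (1-(1+i)^(-n))/i * (1+i)
PV_immediate = 33136.6982
PV_due = 33136.6982 * 1.12
= 37113.102


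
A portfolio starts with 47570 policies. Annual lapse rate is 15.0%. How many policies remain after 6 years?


remaining = initial * (1 - lapse)^years
= 47570 * (1 - 0.15)^6
= 47570 * 0.37715
= 17941.0025


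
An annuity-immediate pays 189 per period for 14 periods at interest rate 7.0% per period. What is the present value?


PV = PMT * (1 - (1+i)^(-n)) / i
= 189 * (1 - (1+0.07)^(-14)) / 0.07
= 189 * (1 - 0.387817) / 0.07
= 189 * 8.745468
= 1652.8934


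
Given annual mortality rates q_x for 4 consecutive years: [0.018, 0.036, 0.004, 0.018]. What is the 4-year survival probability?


p_k = 1 - q_k for each year
Survival = product of (1 - q_k)
= 0.982 * 0.964 * 0.996 * 0.982
= 0.9259


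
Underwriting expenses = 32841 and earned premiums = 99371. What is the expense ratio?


Expense ratio = expenses / premiums
= 32841 / 99371
= 0.3305


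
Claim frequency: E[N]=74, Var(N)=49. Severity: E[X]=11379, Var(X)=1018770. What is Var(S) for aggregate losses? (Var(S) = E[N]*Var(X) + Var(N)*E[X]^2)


Var(S) = E[N]*Var(X) + Var(N)*E[X]^2
= 74*1018770 + 49*11379^2
= 75388980 + 6344600409
= 6.4200e+09


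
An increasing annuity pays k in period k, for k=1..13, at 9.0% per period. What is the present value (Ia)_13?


(Ia)_n = sum_{k=1}^{n} k * v^k, v = 1/(1+i)
v = 0.917431
Sum computed term by term:
(Ia)_13 = 43.56


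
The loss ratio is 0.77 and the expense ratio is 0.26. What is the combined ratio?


Combined ratio = loss ratio + expense ratio
= 0.77 + 0.26
= 1.03


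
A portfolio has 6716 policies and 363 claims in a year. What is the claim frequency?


frequency = claims / policies
= 363 / 6716
= 0.0541


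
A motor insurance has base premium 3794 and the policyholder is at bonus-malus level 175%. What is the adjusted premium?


adjusted = base * BM_level / 100
= 3794 * 175 / 100
= 3794 * 1.75
= 6639.5


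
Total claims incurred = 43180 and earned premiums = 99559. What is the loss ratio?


Loss ratio = claims / premiums
= 43180 / 99559
= 0.4337


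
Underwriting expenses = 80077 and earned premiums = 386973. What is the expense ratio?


Expense ratio = expenses / premiums
= 80077 / 386973
= 0.2069


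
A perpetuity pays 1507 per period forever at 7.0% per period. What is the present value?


PV = PMT / i
= 1507 / 0.07
= 21528.5714


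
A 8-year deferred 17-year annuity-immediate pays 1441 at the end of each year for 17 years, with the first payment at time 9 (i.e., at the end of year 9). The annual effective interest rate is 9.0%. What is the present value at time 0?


PV at time 8 of the 17-year annuity-immediate:
a_n = 1441 * (1-(1+0.09)^(-17))/0.09 = 12311.3728
Discount back 8 years to time 0:
PV = 12311.3728 * (1+0.09)^(-8)
= 12311.3728 * 0.501866
= 6178.6629


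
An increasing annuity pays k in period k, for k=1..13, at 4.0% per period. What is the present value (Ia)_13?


(Ia)_n = sum_{k=1}^{n} k * v^k, v = 1/(1+i)
v = 0.961538
Sum computed term by term:
(Ia)_13 = 64.4403


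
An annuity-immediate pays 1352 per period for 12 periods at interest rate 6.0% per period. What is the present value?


PV = PMT * (1 - (1+i)^(-n)) / i
= 1352 * (1 - (1+0.06)^(-12)) / 0.06
= 1352 * (1 - 0.496969) / 0.06
= 1352 * 8.383844
= 11334.957


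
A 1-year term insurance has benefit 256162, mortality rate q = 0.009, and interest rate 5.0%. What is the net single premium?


NSP = benefit * q * v
v = 1/(1+i) = 0.952381
NSP = 256162 * 0.009 * 0.952381
= 2195.6743


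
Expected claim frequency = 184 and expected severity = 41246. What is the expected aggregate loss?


E[S] = E[N] * E[X]
= 184 * 41246
= 7.5893e+06


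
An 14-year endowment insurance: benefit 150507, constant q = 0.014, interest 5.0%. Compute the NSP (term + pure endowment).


Term component = 19273.4461
Pure endowment = 14_p_x * v^14 * benefit = 0.820875 * 0.505068 * 150507 = 62399.8178
NSP = 81673.2639


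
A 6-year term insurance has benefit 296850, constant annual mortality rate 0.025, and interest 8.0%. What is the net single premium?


NSP = benefit * sum_{k=0}^{n-1} k_p_x * q * v^(k+1)
With constant q=0.025, v=0.925926
Sum = 0.1092
NSP = 296850 * 0.1092
= 32416.1083


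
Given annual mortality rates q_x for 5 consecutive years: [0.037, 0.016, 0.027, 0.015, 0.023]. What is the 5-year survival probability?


p_k = 1 - q_k for each year
Survival = product of (1 - q_k)
= 0.963 * 0.984 * 0.973 * 0.985 * 0.977
= 0.8873


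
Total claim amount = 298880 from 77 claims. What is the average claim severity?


severity = total / number
= 298880 / 77
= 3881.5584


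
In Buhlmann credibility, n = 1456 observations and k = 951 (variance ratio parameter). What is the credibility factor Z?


Z = n / (n + k)
= 1456 / (1456 + 951)
= 1456 / 2407
= 0.6049


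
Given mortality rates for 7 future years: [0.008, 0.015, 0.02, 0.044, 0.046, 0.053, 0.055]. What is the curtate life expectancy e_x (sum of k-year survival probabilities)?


e_x = sum_{k=1}^{n} k_p_x
k_p_x values:
  1_p_x = 0.992
  2_p_x = 0.97712
  3_p_x = 0.957578
  4_p_x = 0.915444
  5_p_x = 0.873334
  6_p_x = 0.827047
  7_p_x = 0.781559
e_x = 6.3241


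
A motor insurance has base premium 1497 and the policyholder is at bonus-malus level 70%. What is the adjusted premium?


adjusted = base * BM_level / 100
= 1497 * 70 / 100
= 1497 * 0.7
= 1047.9


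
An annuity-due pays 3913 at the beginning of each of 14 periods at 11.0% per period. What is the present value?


PV_due = PMT * (1-(1+i)^(-n))/i * (1+i)
PV_immediate = 27320.0386
PV_due = 27320.0386 * 1.11
= 30325.2429


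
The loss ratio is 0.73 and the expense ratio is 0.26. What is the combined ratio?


Combined ratio = loss ratio + expense ratio
= 0.73 + 0.26
= 0.99


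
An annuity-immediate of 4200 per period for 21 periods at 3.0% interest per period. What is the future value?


FV = PMT * ((1+i)^n - 1) / i
= 4200 * ((1.03)^21 - 1) / 0.03
= 4200 * (1.860295 - 1) / 0.03
= 120441.24


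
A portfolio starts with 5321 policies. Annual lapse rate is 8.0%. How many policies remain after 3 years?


remaining = initial * (1 - lapse)^years
= 5321 * (1 - 0.08)^3
= 5321 * 0.778688
= 4143.3988


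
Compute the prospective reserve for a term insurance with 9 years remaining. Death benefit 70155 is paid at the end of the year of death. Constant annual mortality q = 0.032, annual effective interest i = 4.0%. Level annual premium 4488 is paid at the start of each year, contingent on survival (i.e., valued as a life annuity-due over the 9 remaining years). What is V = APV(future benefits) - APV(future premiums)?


v = 1/(1+i) = 0.961538
APV(future benefits) per unit = sum_{k=0}^{8} k_p_x * q * v^(k+1) = 0.211423
APV(future benefits) = 70155 * 0.211423 = 14832.3898
Life annuity-due factor ä_{x:9} = sum_{k=0}^{8} k_p_x * v^k = 6.871252
APV(future premiums) = 4488 * 6.871252 = 30838.178
V = 14832.3898 - 30838.178
= -16005.7882


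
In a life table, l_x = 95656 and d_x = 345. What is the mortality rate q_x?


q_x = d_x / l_x
= 345 / 95656
= 0.0036


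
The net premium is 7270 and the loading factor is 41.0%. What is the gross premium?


Gross = net * (1 + loading)
= 7270 * (1 + 0.41)
= 7270 * 1.41
= 10250.7


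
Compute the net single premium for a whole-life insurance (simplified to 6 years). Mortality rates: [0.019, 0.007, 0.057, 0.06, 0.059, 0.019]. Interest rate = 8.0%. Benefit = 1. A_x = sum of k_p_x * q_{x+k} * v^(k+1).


v = 0.925926
Year 0: k_p_x=1.0, q=0.019, term=0.017593
Year 1: k_p_x=0.981, q=0.007, term=0.005887
Year 2: k_p_x=0.974133, q=0.057, term=0.044078
Year 3: k_p_x=0.918607, q=0.06, term=0.040512
Year 4: k_p_x=0.863491, q=0.059, term=0.034673
Year 5: k_p_x=0.812545, q=0.019, term=0.009729
A_x = 0.1525


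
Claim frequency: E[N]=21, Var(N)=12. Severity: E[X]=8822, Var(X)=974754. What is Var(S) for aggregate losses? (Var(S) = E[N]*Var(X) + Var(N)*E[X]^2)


Var(S) = E[N]*Var(X) + Var(N)*E[X]^2
= 21*974754 + 12*8822^2
= 20469834 + 933932208
= 9.5440e+08


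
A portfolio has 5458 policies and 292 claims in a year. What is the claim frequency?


frequency = claims / policies
= 292 / 5458
= 0.0535


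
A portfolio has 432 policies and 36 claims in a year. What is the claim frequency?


frequency = claims / policies
= 36 / 432
= 0.0833


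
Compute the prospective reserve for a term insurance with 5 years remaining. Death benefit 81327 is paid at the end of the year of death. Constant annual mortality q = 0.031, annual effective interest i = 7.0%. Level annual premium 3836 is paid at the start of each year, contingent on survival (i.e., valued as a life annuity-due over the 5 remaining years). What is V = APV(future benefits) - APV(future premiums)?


v = 1/(1+i) = 0.934579
APV(future benefits) per unit = sum_{k=0}^{4} k_p_x * q * v^(k+1) = 0.119974
APV(future benefits) = 81327 * 0.119974 = 9757.15
Life annuity-due factor ä_{x:5} = sum_{k=0}^{4} k_p_x * v^k = 4.141048
APV(future premiums) = 3836 * 4.141048 = 15885.062
V = 9757.15 - 15885.062
= -6127.9119


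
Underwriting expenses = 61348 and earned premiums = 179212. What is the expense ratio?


Expense ratio = expenses / premiums
= 61348 / 179212
= 0.3423


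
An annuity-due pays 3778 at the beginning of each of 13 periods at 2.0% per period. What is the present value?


PV_due = PMT * (1-(1+i)^(-n))/i * (1+i)
PV_immediate = 42874.156
PV_due = 42874.156 * 1.02
= 43731.6391


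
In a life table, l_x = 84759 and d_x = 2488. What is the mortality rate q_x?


q_x = d_x / l_x
= 2488 / 84759
= 0.0294


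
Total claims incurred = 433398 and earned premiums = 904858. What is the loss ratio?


Loss ratio = claims / premiums
= 433398 / 904858
= 0.479


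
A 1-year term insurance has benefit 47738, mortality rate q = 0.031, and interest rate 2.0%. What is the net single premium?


NSP = benefit * q * v
v = 1/(1+i) = 0.980392
NSP = 47738 * 0.031 * 0.980392
= 1450.8608


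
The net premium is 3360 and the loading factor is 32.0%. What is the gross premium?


Gross = net * (1 + loading)
= 3360 * (1 + 0.32)
= 3360 * 1.32
= 4435.2


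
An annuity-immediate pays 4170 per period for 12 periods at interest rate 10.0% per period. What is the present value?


PV = PMT * (1 - (1+i)^(-n)) / i
= 4170 * (1 - (1+0.1)^(-12)) / 0.1
= 4170 * (1 - 0.318631) / 0.1
= 4170 * 6.813692
= 28413.0949


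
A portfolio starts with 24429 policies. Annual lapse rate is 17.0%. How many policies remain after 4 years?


remaining = initial * (1 - lapse)^years
= 24429 * (1 - 0.17)^4
= 24429 * 0.474583
= 11593.5932


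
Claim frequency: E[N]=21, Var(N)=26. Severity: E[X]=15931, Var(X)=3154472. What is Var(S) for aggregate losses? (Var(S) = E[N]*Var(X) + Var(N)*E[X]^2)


Var(S) = E[N]*Var(X) + Var(N)*E[X]^2
= 21*3154472 + 26*15931^2
= 66243912 + 6598715786
= 6.6650e+09


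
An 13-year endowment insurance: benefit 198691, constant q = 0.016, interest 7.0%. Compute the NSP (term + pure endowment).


Term component = 24527.8721
Pure endowment = 13_p_x * v^13 * benefit = 0.810842 * 0.414964 * 198691 = 66853.6872
NSP = 91381.5594


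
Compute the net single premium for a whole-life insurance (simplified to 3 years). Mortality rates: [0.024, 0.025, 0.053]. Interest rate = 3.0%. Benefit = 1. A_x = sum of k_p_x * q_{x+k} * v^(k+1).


v = 0.970874
Year 0: k_p_x=1.0, q=0.024, term=0.023301
Year 1: k_p_x=0.976, q=0.025, term=0.022999
Year 2: k_p_x=0.9516, q=0.053, term=0.046155
A_x = 0.0925


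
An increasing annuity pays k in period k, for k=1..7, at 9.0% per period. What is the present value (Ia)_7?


(Ia)_n = sum_{k=1}^{n} k * v^k, v = 1/(1+i)
v = 0.917431
Sum computed term by term:
(Ia)_7 = 18.4075


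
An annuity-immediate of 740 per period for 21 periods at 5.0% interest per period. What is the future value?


FV = PMT * ((1+i)^n - 1) / i
= 740 * ((1.05)^21 - 1) / 0.05
= 740 * (2.785963 - 1) / 0.05
= 26432.2463


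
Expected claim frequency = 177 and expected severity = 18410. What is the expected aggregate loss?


E[S] = E[N] * E[X]
= 177 * 18410
= 3.2586e+06


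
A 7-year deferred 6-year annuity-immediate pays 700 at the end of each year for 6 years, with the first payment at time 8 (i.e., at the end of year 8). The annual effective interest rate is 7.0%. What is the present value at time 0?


PV at time 7 of the 6-year annuity-immediate:
a_n = 700 * (1-(1+0.07)^(-6))/0.07 = 3336.5778
Discount back 7 years to time 0:
PV = 3336.5778 * (1+0.07)^(-7)
= 3336.5778 * 0.62275
= 2077.8529


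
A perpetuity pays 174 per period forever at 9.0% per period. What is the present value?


PV = PMT / i
= 174 / 0.09
= 1933.3333


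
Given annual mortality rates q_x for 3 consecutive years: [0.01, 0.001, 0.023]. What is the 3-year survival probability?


p_k = 1 - q_k for each year
Survival = product of (1 - q_k)
= 0.99 * 0.999 * 0.977
= 0.9663


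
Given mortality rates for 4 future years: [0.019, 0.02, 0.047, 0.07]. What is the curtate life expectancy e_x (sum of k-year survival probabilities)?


e_x = sum_{k=1}^{n} k_p_x
k_p_x values:
  1_p_x = 0.981
  2_p_x = 0.96138
  3_p_x = 0.916195
  4_p_x = 0.852061
e_x = 3.7106


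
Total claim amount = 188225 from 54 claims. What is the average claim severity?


severity = total / number
= 188225 / 54
= 3485.6481


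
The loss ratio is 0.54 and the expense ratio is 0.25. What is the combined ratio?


Combined ratio = loss ratio + expense ratio
= 0.54 + 0.25
= 0.79


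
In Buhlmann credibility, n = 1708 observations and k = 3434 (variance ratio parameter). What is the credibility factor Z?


Z = n / (n + k)
= 1708 / (1708 + 3434)
= 1708 / 5142
= 0.3322


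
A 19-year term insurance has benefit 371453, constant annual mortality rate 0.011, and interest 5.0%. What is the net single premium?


NSP = benefit * sum_{k=0}^{n-1} k_p_x * q * v^(k+1)
With constant q=0.011, v=0.952381
Sum = 0.122492
NSP = 371453 * 0.122492
= 45500.0979


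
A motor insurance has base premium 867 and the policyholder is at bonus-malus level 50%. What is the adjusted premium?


adjusted = base * BM_level / 100
= 867 * 50 / 100
= 867 * 0.5
= 433.5


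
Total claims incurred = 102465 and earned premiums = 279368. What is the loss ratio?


Loss ratio = claims / premiums
= 102465 / 279368
= 0.3668


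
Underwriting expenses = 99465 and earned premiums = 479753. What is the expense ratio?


Expense ratio = expenses / premiums
= 99465 / 479753
= 0.2073


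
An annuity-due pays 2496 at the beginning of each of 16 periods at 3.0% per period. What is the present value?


PV_due = PMT * (1-(1+i)^(-n))/i * (1+i)
PV_immediate = 31352.5107
PV_due = 31352.5107 * 1.03
= 32293.086


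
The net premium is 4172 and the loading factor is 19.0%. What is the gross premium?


Gross = net * (1 + loading)
= 4172 * (1 + 0.19)
= 4172 * 1.19
= 4964.68


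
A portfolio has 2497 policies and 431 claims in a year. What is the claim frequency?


frequency = claims / policies
= 431 / 2497
= 0.1726


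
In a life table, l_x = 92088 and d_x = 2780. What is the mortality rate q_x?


q_x = d_x / l_x
= 2780 / 92088
= 0.0302


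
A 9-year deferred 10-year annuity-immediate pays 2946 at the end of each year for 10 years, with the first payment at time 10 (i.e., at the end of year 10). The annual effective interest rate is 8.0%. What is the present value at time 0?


PV at time 9 of the 10-year annuity-immediate:
a_n = 2946 * (1-(1+0.08)^(-10))/0.08 = 19767.8998
Discount back 9 years to time 0:
PV = 19767.8998 * (1+0.08)^(-9)
= 19767.8998 * 0.500249
= 9888.8715


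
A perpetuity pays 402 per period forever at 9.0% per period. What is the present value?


PV = PMT / i
= 402 / 0.09
= 4466.6667


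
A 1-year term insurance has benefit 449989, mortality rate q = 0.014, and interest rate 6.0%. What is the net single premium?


NSP = benefit * q * v
v = 1/(1+i) = 0.943396
NSP = 449989 * 0.014 * 0.943396
= 5943.2509


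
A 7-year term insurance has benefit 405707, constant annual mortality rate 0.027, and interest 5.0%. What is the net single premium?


NSP = benefit * sum_{k=0}^{n-1} k_p_x * q * v^(k+1)
With constant q=0.027, v=0.952381
Sum = 0.1449
NSP = 405707 * 0.1449
= 58787.0684


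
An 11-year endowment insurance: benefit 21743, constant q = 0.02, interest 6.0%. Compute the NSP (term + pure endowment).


Term component = 3142.8676
Pure endowment = 11_p_x * v^11 * benefit = 0.800731 * 0.526788 * 21743 = 9171.5298
NSP = 12314.3973


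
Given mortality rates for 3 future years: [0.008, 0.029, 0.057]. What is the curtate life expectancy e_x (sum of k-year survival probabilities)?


e_x = sum_{k=1}^{n} k_p_x
k_p_x values:
  1_p_x = 0.992
  2_p_x = 0.963232
  3_p_x = 0.908328
e_x = 2.8636


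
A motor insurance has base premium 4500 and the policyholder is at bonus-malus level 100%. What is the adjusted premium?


adjusted = base * BM_level / 100
= 4500 * 100 / 100
= 4500 * 1.0
= 4500.0


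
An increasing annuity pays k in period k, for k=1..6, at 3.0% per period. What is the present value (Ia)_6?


(Ia)_n = sum_{k=1}^{n} k * v^k, v = 1/(1+i)
v = 0.970874
Sum computed term by term:
(Ia)_6 = 18.4934


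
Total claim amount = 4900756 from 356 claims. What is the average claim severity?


severity = total / number
= 4900756 / 356
= 13766.1685


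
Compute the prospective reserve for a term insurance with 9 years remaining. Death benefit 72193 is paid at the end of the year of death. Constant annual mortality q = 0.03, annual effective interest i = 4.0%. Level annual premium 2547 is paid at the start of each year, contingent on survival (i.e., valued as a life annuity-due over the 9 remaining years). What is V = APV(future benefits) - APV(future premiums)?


v = 1/(1+i) = 0.961538
APV(future benefits) per unit = sum_{k=0}^{8} k_p_x * q * v^(k+1) = 0.199659
APV(future benefits) = 72193 * 0.199659 = 14414.0052
Life annuity-due factor ä_{x:9} = sum_{k=0}^{8} k_p_x * v^k = 6.921523
APV(future premiums) = 2547 * 6.921523 = 17629.1192
V = 14414.0052 - 17629.1192
= -3215.114


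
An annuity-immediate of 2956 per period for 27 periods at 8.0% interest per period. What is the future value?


FV = PMT * ((1+i)^n - 1) / i
= 2956 * ((1.08)^27 - 1) / 0.08
= 2956 * (7.988061 - 1) / 0.08
= 258208.8713


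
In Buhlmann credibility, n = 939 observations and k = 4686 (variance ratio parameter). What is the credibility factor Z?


Z = n / (n + k)
= 939 / (939 + 4686)
= 939 / 5625
= 0.1669


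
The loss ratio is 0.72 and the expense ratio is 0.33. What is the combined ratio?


Combined ratio = loss ratio + expense ratio
= 0.72 + 0.33
= 1.05


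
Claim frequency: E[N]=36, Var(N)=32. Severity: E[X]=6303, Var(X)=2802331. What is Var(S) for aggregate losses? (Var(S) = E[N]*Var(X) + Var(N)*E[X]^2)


Var(S) = E[N]*Var(X) + Var(N)*E[X]^2
= 36*2802331 + 32*6303^2
= 100883916 + 1271289888
= 1.3722e+09


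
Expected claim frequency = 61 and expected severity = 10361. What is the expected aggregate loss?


E[S] = E[N] * E[X]
= 61 * 10361
= 632021


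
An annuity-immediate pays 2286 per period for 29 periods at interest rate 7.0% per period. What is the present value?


PV = PMT * (1 - (1+i)^(-n)) / i
= 2286 * (1 - (1+0.07)^(-29)) / 0.07
= 2286 * (1 - 0.140563) / 0.07
= 2286 * 12.277674
= 28066.7629


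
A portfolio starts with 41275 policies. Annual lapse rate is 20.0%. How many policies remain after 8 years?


remaining = initial * (1 - lapse)^years
= 41275 * (1 - 0.2)^8
= 41275 * 0.167772
= 6924.7959


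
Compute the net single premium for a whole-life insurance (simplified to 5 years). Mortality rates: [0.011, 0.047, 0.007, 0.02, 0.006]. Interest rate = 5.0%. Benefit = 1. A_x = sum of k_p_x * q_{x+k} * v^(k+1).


v = 0.952381
Year 0: k_p_x=1.0, q=0.011, term=0.010476
Year 1: k_p_x=0.989, q=0.047, term=0.042161
Year 2: k_p_x=0.942517, q=0.007, term=0.005699
Year 3: k_p_x=0.935919, q=0.02, term=0.0154
Year 4: k_p_x=0.917201, q=0.006, term=0.004312
A_x = 0.078


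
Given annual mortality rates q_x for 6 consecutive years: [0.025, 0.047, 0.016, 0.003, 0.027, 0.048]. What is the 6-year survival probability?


p_k = 1 - q_k for each year
Survival = product of (1 - q_k)
= 0.975 * 0.953 * 0.984 * 0.997 * 0.973 * 0.952
= 0.8444


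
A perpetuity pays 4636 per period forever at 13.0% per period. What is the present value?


PV = PMT / i
= 4636 / 0.13
= 35661.5385


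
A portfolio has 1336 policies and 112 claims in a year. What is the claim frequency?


frequency = claims / policies
= 112 / 1336
= 0.0838


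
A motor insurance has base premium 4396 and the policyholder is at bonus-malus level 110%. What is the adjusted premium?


adjusted = base * BM_level / 100
= 4396 * 110 / 100
= 4396 * 1.1
= 4835.6


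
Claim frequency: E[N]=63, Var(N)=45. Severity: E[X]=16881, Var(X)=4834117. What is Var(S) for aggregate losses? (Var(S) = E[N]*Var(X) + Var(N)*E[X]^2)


Var(S) = E[N]*Var(X) + Var(N)*E[X]^2
= 63*4834117 + 45*16881^2
= 304549371 + 12823567245
= 1.3128e+10


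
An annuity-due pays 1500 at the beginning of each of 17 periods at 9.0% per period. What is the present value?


PV_due = PMT * (1-(1+i)^(-n))/i * (1+i)
PV_immediate = 12815.4471
PV_due = 12815.4471 * 1.09
= 13968.8373


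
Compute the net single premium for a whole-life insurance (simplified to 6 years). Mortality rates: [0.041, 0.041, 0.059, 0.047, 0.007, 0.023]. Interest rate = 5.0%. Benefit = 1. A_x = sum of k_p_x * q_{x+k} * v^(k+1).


v = 0.952381
Year 0: k_p_x=1.0, q=0.041, term=0.039048
Year 1: k_p_x=0.959, q=0.041, term=0.035663
Year 2: k_p_x=0.919681, q=0.059, term=0.046873
Year 3: k_p_x=0.86542, q=0.047, term=0.033463
Year 4: k_p_x=0.824745, q=0.007, term=0.004523
Year 5: k_p_x=0.818972, q=0.023, term=0.014056
A_x = 0.1736


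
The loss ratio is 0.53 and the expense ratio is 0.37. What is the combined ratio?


Combined ratio = loss ratio + expense ratio
= 0.53 + 0.37
= 0.9


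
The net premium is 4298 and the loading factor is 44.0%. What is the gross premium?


Gross = net * (1 + loading)
= 4298 * (1 + 0.44)
= 4298 * 1.44
= 6189.12


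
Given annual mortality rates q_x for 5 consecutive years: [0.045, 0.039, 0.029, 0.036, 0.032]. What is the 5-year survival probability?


p_k = 1 - q_k for each year
Survival = product of (1 - q_k)
= 0.955 * 0.961 * 0.971 * 0.964 * 0.968
= 0.8316


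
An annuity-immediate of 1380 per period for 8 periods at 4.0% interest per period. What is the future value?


FV = PMT * ((1+i)^n - 1) / i
= 1380 * ((1.04)^8 - 1) / 0.04
= 1380 * (1.368569 - 1) / 0.04
= 12715.6322


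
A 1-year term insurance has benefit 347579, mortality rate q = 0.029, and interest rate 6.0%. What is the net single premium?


NSP = benefit * q * v
v = 1/(1+i) = 0.943396
NSP = 347579 * 0.029 * 0.943396
= 9509.2368


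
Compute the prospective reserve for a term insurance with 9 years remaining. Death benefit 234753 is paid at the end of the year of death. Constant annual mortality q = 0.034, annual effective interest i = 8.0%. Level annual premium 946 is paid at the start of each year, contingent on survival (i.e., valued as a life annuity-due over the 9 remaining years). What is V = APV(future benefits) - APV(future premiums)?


v = 1/(1+i) = 0.925926
APV(future benefits) per unit = sum_{k=0}^{8} k_p_x * q * v^(k+1) = 0.188962
APV(future benefits) = 234753 * 0.188962 = 44359.4345
Life annuity-due factor ä_{x:9} = sum_{k=0}^{8} k_p_x * v^k = 6.002328
APV(future premiums) = 946 * 6.002328 = 5678.2018
V = 44359.4345 - 5678.2018
= 38681.2327


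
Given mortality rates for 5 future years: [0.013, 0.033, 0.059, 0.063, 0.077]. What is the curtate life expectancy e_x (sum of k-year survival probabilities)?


e_x = sum_{k=1}^{n} k_p_x
k_p_x values:
  1_p_x = 0.987
  2_p_x = 0.954429
  3_p_x = 0.898118
  4_p_x = 0.841536
  5_p_x = 0.776738
e_x = 4.4578


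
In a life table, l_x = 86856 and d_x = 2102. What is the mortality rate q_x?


q_x = d_x / l_x
= 2102 / 86856
= 0.0242


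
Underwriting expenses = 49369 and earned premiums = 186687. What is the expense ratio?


Expense ratio = expenses / premiums
= 49369 / 186687
= 0.2644


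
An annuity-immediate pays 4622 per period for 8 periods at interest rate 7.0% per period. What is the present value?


PV = PMT * (1 - (1+i)^(-n)) / i
= 4622 * (1 - (1+0.07)^(-8)) / 0.07
= 4622 * (1 - 0.582009) / 0.07
= 4622 * 5.971299
= 27599.3417


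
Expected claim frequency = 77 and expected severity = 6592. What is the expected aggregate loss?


E[S] = E[N] * E[X]
= 77 * 6592
= 507584


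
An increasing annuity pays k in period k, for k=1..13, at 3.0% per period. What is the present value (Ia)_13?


(Ia)_n = sum_{k=1}^{n} k * v^k, v = 1/(1+i)
v = 0.970874
Sum computed term by term:
(Ia)_13 = 70.0546


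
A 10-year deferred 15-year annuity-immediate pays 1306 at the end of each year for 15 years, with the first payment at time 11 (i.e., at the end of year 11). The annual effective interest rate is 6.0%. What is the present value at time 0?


PV at time 10 of the 15-year annuity-immediate:
a_n = 1306 * (1-(1+0.06)^(-15))/0.06 = 12684.1972
Discount back 10 years to time 0:
PV = 12684.1972 * (1+0.06)^(-10)
= 12684.1972 * 0.558395
= 7082.7895


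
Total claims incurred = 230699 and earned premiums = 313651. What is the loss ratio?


Loss ratio = claims / premiums
= 230699 / 313651
= 0.7355


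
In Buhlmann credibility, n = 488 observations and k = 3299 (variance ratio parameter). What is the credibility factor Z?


Z = n / (n + k)
= 488 / (488 + 3299)
= 488 / 3787
= 0.1289


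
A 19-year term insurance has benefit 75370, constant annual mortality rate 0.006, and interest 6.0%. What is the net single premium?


NSP = benefit * sum_{k=0}^{n-1} k_p_x * q * v^(k+1)
With constant q=0.006, v=0.943396
Sum = 0.064109
NSP = 75370 * 0.064109
= 4831.8911


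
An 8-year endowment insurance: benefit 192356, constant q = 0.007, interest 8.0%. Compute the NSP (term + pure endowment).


Term component = 7572.1635
Pure endowment = 8_p_x * v^8 * benefit = 0.945353 * 0.540269 * 192356 = 98244.8246
NSP = 105816.9881


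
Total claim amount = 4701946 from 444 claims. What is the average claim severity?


severity = total / number
= 4701946 / 444
= 10589.9685


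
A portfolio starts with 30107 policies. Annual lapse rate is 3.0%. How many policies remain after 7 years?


remaining = initial * (1 - lapse)^years
= 30107 * (1 - 0.03)^7
= 30107 * 0.807983
= 24325.9395


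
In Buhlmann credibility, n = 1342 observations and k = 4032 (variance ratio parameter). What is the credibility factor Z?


Z = n / (n + k)
= 1342 / (1342 + 4032)
= 1342 / 5374
= 0.2497


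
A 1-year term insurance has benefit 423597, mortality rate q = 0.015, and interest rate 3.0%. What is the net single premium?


NSP = benefit * q * v
v = 1/(1+i) = 0.970874
NSP = 423597 * 0.015 * 0.970874
= 6168.8883


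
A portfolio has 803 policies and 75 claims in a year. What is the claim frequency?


frequency = claims / policies
= 75 / 803
= 0.0934


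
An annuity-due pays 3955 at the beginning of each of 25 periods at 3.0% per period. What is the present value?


PV_due = PMT * (1-(1+i)^(-n))/i * (1+i)
PV_immediate = 68868.9991
PV_due = 68868.9991 * 1.03
= 70935.0691


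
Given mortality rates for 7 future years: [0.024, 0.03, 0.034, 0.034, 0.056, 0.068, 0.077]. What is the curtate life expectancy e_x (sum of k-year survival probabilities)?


e_x = sum_{k=1}^{n} k_p_x
k_p_x values:
  1_p_x = 0.976
  2_p_x = 0.94672
  3_p_x = 0.914532
  4_p_x = 0.883437
  5_p_x = 0.833965
  6_p_x = 0.777255
  7_p_x = 0.717407
e_x = 6.0493


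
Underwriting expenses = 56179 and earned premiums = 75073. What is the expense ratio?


Expense ratio = expenses / premiums
= 56179 / 75073
= 0.7483


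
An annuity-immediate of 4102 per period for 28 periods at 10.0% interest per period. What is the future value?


FV = PMT * ((1+i)^n - 1) / i
= 4102 * ((1.1)^28 - 1) / 0.1
= 4102 * (14.420994 - 1) / 0.1
= 550529.1579


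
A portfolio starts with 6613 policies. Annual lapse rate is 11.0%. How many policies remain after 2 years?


remaining = initial * (1 - lapse)^years
= 6613 * (1 - 0.11)^2
= 6613 * 0.7921
= 5238.1573


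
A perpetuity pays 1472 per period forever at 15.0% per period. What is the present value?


PV = PMT / i
= 1472 / 0.15
= 9813.3333


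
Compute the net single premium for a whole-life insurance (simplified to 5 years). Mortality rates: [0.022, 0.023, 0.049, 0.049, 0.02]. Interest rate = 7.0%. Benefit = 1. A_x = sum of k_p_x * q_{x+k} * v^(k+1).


v = 0.934579
Year 0: k_p_x=1.0, q=0.022, term=0.020561
Year 1: k_p_x=0.978, q=0.023, term=0.019647
Year 2: k_p_x=0.955506, q=0.049, term=0.038219
Year 3: k_p_x=0.908686, q=0.049, term=0.033968
Year 4: k_p_x=0.864161, q=0.02, term=0.012323
A_x = 0.1247


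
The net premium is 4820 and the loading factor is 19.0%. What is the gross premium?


Gross = net * (1 + loading)
= 4820 * (1 + 0.19)
= 4820 * 1.19
= 5735.8


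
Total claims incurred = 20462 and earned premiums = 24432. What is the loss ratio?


Loss ratio = claims / premiums
= 20462 / 24432
= 0.8375


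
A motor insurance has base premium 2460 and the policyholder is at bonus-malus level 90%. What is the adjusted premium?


adjusted = base * BM_level / 100
= 2460 * 90 / 100
= 2460 * 0.9
= 2214.0


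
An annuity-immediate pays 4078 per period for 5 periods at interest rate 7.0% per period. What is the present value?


PV = PMT * (1 - (1+i)^(-n)) / i
= 4078 * (1 - (1+0.07)^(-5)) / 0.07
= 4078 * (1 - 0.712986) / 0.07
= 4078 * 4.100197
= 16720.6051


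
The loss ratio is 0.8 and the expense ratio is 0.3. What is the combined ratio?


Combined ratio = loss ratio + expense ratio
= 0.8 + 0.3
= 1.1


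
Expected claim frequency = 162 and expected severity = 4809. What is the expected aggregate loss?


E[S] = E[N] * E[X]
= 162 * 4809
= 779058


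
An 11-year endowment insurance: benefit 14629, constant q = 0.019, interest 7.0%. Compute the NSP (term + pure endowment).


Term component = 1921.5671
Pure endowment = 11_p_x * v^11 * benefit = 0.809765 * 0.475093 * 14629 = 5627.9751
NSP = 7549.5422


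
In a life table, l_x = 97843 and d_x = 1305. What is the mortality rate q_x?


q_x = d_x / l_x
= 1305 / 97843
= 0.0133


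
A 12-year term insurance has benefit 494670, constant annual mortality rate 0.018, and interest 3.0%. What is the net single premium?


NSP = benefit * sum_{k=0}^{n-1} k_p_x * q * v^(k+1)
With constant q=0.018, v=0.970874
Sum = 0.163494
NSP = 494670 * 0.163494
= 80875.6414


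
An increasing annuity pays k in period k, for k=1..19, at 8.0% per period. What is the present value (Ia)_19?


(Ia)_n = sum_{k=1}^{n} k * v^k, v = 1/(1+i)
v = 0.925926
Sum computed term by term:
(Ia)_19 = 74.617


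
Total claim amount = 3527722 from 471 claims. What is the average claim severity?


severity = total / number
= 3527722 / 471
= 7489.8556


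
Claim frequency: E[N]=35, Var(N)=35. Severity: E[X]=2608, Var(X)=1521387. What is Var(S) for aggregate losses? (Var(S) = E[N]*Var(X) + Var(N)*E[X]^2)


Var(S) = E[N]*Var(X) + Var(N)*E[X]^2
= 35*1521387 + 35*2608^2
= 53248545 + 238058240
= 2.9131e+08


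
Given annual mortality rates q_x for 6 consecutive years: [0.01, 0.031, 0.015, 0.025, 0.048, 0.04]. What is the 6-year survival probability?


p_k = 1 - q_k for each year
Survival = product of (1 - q_k)
= 0.99 * 0.969 * 0.985 * 0.975 * 0.952 * 0.96
= 0.842


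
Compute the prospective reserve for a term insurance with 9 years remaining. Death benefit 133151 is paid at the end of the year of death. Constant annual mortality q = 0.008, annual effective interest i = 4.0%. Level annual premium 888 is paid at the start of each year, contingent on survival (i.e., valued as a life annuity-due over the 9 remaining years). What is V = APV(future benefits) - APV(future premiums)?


v = 1/(1+i) = 0.961538
APV(future benefits) per unit = sum_{k=0}^{8} k_p_x * q * v^(k+1) = 0.057735
APV(future benefits) = 133151 * 0.057735 = 7687.4864
Life annuity-due factor ä_{x:9} = sum_{k=0}^{8} k_p_x * v^k = 7.505563
APV(future premiums) = 888 * 7.505563 = 6664.9401
V = 7687.4864 - 6664.9401
= 1022.5464


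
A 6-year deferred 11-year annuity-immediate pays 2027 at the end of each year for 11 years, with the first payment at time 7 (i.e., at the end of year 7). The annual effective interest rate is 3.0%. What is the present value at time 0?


PV at time 6 of the 11-year annuity-immediate:
a_n = 2027 * (1-(1+0.03)^(-11))/0.03 = 18755.0691
Discount back 6 years to time 0:
PV = 18755.0691 * (1+0.03)^(-6)
= 18755.0691 * 0.837484
= 15707.0751


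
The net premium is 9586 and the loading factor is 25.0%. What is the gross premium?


Gross = net * (1 + loading)
= 9586 * (1 + 0.25)
= 9586 * 1.25
= 11982.5


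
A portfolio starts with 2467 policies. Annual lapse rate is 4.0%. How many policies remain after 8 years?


remaining = initial * (1 - lapse)^years
= 2467 * (1 - 0.04)^8
= 2467 * 0.72139
= 1779.6681


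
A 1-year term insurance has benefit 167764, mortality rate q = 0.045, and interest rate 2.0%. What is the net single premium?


NSP = benefit * q * v
v = 1/(1+i) = 0.980392
NSP = 167764 * 0.045 * 0.980392
= 7401.3529


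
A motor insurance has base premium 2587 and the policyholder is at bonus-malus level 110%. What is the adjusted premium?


adjusted = base * BM_level / 100
= 2587 * 110 / 100
= 2587 * 1.1
= 2845.7


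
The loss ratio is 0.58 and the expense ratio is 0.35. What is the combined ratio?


Combined ratio = loss ratio + expense ratio
= 0.58 + 0.35
= 0.93


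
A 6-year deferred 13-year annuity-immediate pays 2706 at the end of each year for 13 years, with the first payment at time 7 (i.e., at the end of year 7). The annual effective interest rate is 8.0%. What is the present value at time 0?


PV at time 6 of the 13-year annuity-immediate:
a_n = 2706 * (1-(1+0.08)^(-13))/0.08 = 21387.6177
Discount back 6 years to time 0:
PV = 21387.6177 * (1+0.08)^(-6)
= 21387.6177 * 0.63017
= 13477.8271


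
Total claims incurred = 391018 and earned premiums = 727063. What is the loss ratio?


Loss ratio = claims / premiums
= 391018 / 727063
= 0.5378


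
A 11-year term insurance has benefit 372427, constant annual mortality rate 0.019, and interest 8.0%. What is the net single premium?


NSP = benefit * sum_{k=0}^{n-1} k_p_x * q * v^(k+1)
With constant q=0.019, v=0.925926
Sum = 0.125267
NSP = 372427 * 0.125267
= 46652.7135


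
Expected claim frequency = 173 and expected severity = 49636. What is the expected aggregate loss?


E[S] = E[N] * E[X]
= 173 * 49636
= 8.5870e+06


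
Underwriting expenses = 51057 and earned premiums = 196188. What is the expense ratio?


Expense ratio = expenses / premiums
= 51057 / 196188
= 0.2602


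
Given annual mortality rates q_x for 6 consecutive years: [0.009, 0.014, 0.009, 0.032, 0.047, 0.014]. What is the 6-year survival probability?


p_k = 1 - q_k for each year
Survival = product of (1 - q_k)
= 0.991 * 0.986 * 0.991 * 0.968 * 0.953 * 0.986
= 0.8808


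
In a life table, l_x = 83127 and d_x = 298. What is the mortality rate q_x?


q_x = d_x / l_x
= 298 / 83127
= 0.0036


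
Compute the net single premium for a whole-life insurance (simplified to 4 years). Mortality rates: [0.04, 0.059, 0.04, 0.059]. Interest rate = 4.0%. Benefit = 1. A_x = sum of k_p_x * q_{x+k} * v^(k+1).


v = 0.961538
Year 0: k_p_x=1.0, q=0.04, term=0.038462
Year 1: k_p_x=0.96, q=0.059, term=0.052367
Year 2: k_p_x=0.90336, q=0.04, term=0.032123
Year 3: k_p_x=0.867226, q=0.059, term=0.043737
A_x = 0.1667
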